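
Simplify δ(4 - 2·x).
\frac{\delta(x - 2)}{2}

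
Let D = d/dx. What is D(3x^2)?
6 x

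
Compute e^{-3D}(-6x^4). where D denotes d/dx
- 6 x^{4} + 72 x^{3} - 324 x^{2} + 648 x - 486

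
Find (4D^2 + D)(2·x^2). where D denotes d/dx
4 x + 16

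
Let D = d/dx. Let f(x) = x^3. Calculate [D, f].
3 x^{2}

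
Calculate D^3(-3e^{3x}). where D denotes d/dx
- 81 e^{3 x}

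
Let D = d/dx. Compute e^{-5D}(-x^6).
- x^{6} + 30 x^{5} - 375 x^{4} + 2500 x^{3} - 9375 x^{2} + 18750 x - 15625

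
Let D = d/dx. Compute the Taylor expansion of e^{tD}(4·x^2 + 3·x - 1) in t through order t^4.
4 t^{2} + t \left(8 x + 3\right) + 4 x^{2} + 3 x - 1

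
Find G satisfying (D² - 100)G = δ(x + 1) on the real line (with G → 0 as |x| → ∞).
-\frac{e^{-10|x + 1|}}{20}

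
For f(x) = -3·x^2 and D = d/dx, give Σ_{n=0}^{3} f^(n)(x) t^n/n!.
- 3 t^{2} - 6 t x - 3 x^{2}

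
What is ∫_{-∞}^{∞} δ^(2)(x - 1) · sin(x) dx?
- \sin{\left(1 \right)}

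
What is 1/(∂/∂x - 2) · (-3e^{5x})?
- e^{5 x}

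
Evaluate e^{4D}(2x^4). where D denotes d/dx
2 x^{4} + 32 x^{3} + 192 x^{2} + 512 x + 512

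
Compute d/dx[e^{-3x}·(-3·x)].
3 \left(3 x - 1\right) e^{- 3 x}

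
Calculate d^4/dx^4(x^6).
360 x^{2}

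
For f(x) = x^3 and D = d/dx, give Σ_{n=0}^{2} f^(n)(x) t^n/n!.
x \left(3 t^{2} + 3 t x + x^{2}\right)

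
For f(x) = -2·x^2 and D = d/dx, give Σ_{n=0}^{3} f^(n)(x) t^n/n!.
- 2 t^{2} - 4 t x - 2 x^{2}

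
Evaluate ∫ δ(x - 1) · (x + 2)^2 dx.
9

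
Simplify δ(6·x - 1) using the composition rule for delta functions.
\frac{\delta(x - 1/6)}{6}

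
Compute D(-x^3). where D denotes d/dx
- 3 x^{2}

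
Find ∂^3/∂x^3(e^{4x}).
64 e^{4 x}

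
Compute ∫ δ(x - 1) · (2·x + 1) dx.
3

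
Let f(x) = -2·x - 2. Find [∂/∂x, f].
-2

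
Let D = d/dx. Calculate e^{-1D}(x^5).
x^{5} - 5 x^{4} + 10 x^{3} - 10 x^{2} + 5 x - 1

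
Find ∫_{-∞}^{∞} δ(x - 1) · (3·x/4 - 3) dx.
- \frac{9}{4}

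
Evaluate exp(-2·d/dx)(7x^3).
7 x^{3} - 42 x^{2} + 84 x - 56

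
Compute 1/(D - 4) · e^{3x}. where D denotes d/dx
- e^{3 x}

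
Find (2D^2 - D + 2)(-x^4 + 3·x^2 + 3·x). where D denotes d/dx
- 2 x^{4} + 4 x^{3} - 18 x^{2} + 9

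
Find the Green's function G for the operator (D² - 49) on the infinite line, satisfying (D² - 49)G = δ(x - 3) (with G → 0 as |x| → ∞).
-\frac{e^{-7|x - 3|}}{14}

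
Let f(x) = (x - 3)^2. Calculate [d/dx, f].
2 x - 6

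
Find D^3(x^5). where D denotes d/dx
60 x^{2}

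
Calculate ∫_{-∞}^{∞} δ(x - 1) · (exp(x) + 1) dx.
1 + e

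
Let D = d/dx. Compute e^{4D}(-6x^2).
- 6 x^{2} - 48 x - 96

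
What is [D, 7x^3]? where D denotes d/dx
21 x^{2}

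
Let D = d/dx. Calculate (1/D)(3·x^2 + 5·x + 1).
x^{3} + \frac{5 x^{2}}{2} + x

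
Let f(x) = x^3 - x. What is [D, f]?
3 x^{2} - 1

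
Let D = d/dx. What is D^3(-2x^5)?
- 120 x^{2}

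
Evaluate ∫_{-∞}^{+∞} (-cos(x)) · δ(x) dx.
-1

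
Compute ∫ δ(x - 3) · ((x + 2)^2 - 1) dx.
24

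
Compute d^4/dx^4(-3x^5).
- 360 x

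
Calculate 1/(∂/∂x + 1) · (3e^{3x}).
\frac{3 e^{3 x}}{4}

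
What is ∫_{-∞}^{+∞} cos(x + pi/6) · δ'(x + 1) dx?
\cos{\left(1 + \frac{\pi}{3} \right)}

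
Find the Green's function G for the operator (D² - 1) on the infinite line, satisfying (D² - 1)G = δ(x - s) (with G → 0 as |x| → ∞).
-\frac{e^{-|x-s|}}{2}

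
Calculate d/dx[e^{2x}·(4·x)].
\left(8 x + 4\right) e^{2 x}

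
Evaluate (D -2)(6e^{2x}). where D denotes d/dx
0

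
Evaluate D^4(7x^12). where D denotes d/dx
83160 x^{8}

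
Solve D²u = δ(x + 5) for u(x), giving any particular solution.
\frac{|x + 5|}{2}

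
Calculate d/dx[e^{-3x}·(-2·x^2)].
2 x \left(3 x - 2\right) e^{- 3 x}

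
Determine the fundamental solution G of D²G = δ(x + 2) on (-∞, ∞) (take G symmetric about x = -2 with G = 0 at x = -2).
\frac{|x + 2|}{2}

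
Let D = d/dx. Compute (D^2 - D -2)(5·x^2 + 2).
- 10 x^{2} - 10 x + 6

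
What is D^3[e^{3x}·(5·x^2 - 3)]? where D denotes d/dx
\left(135 x^{2} + 270 x + 9\right) e^{3 x}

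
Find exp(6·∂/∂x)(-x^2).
- x^{2} - 12 x - 36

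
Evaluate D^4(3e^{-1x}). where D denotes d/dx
3 e^{- x}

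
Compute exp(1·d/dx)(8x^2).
8 x^{2} + 16 x + 8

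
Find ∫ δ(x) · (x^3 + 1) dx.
1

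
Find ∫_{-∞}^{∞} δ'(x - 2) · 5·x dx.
-5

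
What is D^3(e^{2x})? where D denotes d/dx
8 e^{2 x}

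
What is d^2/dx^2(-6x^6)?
- 180 x^{4}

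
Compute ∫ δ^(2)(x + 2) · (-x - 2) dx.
0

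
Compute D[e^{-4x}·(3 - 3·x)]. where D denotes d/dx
3 \left(4 x - 5\right) e^{- 4 x}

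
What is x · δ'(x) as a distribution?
-\delta(x)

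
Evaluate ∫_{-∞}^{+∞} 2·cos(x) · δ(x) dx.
2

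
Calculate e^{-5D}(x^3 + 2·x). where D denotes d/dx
x^{3} - 15 x^{2} + 77 x - 135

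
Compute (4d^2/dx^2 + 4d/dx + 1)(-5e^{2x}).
- 125 e^{2 x}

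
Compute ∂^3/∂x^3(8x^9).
4032 x^{6}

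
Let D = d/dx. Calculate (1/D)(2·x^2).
\frac{2 x^{3}}{3}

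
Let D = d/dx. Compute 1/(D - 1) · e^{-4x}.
- \frac{e^{- 4 x}}{5}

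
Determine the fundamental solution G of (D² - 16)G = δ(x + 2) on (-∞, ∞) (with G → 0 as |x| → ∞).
-\frac{e^{-4|x + 2|}}{8}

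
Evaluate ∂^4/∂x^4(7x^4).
168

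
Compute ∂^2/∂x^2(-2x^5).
- 40 x^{3}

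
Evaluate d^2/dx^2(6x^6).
180 x^{4}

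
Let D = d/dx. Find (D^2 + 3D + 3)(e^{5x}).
43 e^{5 x}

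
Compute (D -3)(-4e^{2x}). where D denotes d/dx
4 e^{2 x}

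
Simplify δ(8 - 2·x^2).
\frac{\delta(x - 2) + \delta(x + 2)}{8}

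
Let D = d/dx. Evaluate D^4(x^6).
360 x^{2}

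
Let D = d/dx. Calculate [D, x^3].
3 x^{2}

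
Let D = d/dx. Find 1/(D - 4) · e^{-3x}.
- \frac{e^{- 3 x}}{7}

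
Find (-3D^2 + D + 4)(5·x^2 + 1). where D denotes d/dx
20 x^{2} + 10 x - 26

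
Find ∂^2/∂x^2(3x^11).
330 x^{9}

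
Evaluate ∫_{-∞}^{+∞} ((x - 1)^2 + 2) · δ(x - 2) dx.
3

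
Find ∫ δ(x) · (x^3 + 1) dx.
1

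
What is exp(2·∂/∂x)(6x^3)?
6 x^{3} + 36 x^{2} + 72 x + 48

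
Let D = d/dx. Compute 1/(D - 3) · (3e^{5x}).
\frac{3 e^{5 x}}{2}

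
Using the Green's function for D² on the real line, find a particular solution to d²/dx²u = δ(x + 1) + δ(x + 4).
\frac{|x + 1|}{2} + \frac{|x + 4|}{2}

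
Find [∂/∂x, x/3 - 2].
\frac{1}{3}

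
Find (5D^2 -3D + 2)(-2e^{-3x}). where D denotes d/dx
- 112 e^{- 3 x}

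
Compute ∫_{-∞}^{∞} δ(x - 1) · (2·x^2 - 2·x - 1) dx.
-1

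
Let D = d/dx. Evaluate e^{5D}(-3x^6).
- 3 x^{6} - 90 x^{5} - 1125 x^{4} - 7500 x^{3} - 28125 x^{2} - 56250 x - 46875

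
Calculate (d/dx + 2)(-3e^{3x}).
- 15 e^{3 x}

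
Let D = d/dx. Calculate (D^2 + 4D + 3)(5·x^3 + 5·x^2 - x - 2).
x \left(15 x^{2} + 75 x + 67\right)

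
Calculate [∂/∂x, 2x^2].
4 x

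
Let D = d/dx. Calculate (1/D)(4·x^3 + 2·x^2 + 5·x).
x^{4} + \frac{2 x^{3}}{3} + \frac{5 x^{2}}{2}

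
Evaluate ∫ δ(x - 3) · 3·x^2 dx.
27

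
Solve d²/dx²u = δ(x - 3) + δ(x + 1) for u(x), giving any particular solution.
\frac{|x - 3|}{2} + \frac{|x + 1|}{2}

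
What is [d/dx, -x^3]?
- 3 x^{2}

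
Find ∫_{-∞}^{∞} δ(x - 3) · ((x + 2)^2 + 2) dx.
27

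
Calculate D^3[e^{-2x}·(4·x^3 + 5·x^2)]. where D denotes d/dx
4 \left(- 8 x^{3} + 26 x^{2} - 6 x - 9\right) e^{- 2 x}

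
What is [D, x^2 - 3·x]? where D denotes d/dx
2 x - 3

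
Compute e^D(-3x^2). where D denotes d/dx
- 3 x^{2} - 6 x - 3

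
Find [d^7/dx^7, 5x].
35\frac{d^{6}}{dx^{6}}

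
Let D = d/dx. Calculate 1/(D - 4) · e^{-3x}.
- \frac{e^{- 3 x}}{7}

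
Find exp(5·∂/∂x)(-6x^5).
- 6 x^{5} - 150 x^{4} - 1500 x^{3} - 7500 x^{2} - 18750 x - 18750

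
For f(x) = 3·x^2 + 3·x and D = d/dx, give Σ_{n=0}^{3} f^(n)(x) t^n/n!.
3 t^{2} + 3 t \left(2 x + 1\right) + 3 x^{2} + 3 x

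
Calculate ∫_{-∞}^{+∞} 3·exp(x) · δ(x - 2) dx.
3 e^{2}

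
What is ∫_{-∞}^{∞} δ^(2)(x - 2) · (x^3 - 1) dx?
12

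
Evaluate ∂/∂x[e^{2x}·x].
\left(2 x + 1\right) e^{2 x}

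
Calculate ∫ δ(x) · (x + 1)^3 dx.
1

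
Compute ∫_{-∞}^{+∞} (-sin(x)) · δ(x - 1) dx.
- \sin{\left(1 \right)}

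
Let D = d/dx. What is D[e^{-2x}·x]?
\left(1 - 2 x\right) e^{- 2 x}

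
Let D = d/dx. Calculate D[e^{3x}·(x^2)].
x \left(3 x + 2\right) e^{3 x}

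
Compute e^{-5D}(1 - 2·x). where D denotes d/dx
11 - 2 x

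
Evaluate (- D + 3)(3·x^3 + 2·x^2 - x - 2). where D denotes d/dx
9 x^{3} - 3 x^{2} - 7 x - 5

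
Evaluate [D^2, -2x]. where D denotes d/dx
-4D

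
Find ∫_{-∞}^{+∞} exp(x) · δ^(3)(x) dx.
-1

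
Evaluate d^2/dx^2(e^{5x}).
25 e^{5 x}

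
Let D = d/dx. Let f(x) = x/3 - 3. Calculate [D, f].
\frac{1}{3}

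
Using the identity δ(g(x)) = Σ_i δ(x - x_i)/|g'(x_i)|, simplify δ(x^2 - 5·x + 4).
\frac{\delta(x - 4) + \delta(x - 1)}{3}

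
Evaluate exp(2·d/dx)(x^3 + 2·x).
x^{3} + 6 x^{2} + 14 x + 12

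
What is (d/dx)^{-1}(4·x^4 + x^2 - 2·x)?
\frac{4 x^{5}}{5} + \frac{x^{3}}{3} - x^{2}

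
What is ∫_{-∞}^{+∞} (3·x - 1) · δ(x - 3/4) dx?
\frac{5}{4}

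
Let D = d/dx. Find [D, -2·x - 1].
-2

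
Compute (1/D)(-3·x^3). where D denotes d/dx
- \frac{3 x^{4}}{4}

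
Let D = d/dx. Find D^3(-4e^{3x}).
- 108 e^{3 x}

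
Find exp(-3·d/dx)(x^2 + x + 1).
x^{2} - 5 x + 7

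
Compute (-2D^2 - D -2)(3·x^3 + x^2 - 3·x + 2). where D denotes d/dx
- 6 x^{3} - 11 x^{2} - 32 x - 5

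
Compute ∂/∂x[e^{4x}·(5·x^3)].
x^{2} \left(20 x + 15\right) e^{4 x}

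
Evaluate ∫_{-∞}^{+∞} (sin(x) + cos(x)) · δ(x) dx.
1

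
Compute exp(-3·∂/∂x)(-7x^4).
- 7 x^{4} + 84 x^{3} - 378 x^{2} + 756 x - 567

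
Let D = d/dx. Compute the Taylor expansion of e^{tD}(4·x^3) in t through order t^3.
4 t^{3} + 12 t^{2} x + 12 t x^{2} + 4 x^{3}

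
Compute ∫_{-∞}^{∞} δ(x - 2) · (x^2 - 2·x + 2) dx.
2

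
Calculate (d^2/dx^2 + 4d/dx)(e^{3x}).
21 e^{3 x}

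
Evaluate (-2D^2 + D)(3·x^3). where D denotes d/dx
9 x \left(x - 4\right)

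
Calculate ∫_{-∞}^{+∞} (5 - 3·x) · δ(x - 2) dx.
-1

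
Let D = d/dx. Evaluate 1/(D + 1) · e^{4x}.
\frac{e^{4 x}}{5}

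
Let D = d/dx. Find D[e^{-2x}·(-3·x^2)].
6 x \left(x - 1\right) e^{- 2 x}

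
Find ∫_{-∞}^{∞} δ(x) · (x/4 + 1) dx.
1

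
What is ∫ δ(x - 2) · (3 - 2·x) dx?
-1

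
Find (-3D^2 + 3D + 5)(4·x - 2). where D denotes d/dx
20 x + 2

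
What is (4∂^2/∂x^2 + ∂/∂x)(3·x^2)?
6 x + 24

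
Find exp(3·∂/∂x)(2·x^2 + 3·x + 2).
2 x^{2} + 15 x + 29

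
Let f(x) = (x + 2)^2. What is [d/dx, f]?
2 x + 4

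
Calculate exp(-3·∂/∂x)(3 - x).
6 - x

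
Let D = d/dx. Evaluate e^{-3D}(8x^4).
8 x^{4} - 96 x^{3} + 432 x^{2} - 864 x + 648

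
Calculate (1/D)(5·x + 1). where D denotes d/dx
\frac{5 x^{2}}{2} + x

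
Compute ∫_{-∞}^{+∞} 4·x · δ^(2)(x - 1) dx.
0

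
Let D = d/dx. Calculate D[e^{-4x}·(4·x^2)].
8 x \left(1 - 2 x\right) e^{- 4 x}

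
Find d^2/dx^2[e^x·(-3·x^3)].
- 3 x \left(x^{2} + 6 x + 6\right) e^{x}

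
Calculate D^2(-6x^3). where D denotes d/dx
- 36 x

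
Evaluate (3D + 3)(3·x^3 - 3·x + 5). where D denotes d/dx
9 x^{3} + 27 x^{2} - 9 x + 6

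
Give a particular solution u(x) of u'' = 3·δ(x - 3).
\frac{3|x - 3|}{2}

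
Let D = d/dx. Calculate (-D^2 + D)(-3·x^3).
9 x \left(2 - x\right)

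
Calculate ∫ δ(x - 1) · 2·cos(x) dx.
2 \cos{\left(1 \right)}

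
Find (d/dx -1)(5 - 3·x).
3 x - 8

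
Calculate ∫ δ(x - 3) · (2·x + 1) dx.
7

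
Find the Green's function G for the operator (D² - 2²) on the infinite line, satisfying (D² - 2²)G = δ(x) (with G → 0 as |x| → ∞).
-\frac{e^{-2|x|}}{4}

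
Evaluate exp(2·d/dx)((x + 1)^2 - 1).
x^{2} + 6 x + 8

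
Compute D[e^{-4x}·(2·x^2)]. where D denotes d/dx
4 x \left(1 - 2 x\right) e^{- 4 x}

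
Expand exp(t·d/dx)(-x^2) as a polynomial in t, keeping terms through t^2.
- t^{2} - 2 t x - x^{2}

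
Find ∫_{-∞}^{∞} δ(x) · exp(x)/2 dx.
\frac{1}{2}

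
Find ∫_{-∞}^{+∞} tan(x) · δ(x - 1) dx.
\tan{\left(1 \right)}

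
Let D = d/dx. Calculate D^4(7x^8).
11760 x^{4}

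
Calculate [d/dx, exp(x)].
e^{x}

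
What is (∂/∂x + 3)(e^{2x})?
5 e^{2 x}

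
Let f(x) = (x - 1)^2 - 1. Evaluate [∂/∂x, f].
2 x - 2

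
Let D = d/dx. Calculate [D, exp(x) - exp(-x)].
2 \cosh{\left(x \right)}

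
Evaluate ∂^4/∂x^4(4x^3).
0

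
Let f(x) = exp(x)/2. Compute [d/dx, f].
\frac{e^{x}}{2}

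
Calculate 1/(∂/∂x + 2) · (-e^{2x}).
- \frac{e^{2 x}}{4}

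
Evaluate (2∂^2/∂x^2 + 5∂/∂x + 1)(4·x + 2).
4 x + 22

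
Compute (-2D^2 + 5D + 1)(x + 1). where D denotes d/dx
x + 6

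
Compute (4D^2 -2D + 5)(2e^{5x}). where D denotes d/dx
190 e^{5 x}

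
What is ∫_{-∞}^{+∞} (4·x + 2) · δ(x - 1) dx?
6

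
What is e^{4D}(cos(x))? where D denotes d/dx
\cos{\left(x + 4 \right)}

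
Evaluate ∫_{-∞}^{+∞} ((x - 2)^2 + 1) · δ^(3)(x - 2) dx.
0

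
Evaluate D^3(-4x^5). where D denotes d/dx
- 240 x^{2}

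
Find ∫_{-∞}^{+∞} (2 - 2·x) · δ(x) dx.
2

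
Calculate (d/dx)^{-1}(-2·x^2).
- \frac{2 x^{3}}{3}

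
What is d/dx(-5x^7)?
- 35 x^{6}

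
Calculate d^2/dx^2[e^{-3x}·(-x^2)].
\left(- 9 x^{2} + 12 x - 2\right) e^{- 3 x}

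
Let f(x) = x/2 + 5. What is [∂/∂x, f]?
\frac{1}{2}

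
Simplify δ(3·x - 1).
\frac{\delta(x - 1/3)}{3}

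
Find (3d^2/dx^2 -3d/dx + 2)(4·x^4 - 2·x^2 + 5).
8 x^{4} - 48 x^{3} + 140 x^{2} + 12 x - 2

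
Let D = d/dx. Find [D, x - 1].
1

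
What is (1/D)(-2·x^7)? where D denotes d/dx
- \frac{x^{8}}{4}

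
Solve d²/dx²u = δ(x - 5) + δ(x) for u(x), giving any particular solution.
\frac{|x - 5|}{2} + \frac{|x|}{2}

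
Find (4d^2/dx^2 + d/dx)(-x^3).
3 x \left(- x - 8\right)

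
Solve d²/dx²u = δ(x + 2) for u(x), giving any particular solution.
\frac{|x + 2|}{2}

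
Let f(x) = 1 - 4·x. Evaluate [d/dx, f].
-4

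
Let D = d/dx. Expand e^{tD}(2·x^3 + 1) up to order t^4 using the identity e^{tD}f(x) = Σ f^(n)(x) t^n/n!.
2 t^{3} + 6 t^{2} x + 6 t x^{2} + 2 x^{3} + 1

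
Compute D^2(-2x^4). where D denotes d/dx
- 24 x^{2}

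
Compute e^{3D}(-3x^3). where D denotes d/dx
- 3 x^{3} - 27 x^{2} - 81 x - 81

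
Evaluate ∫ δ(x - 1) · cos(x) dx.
\cos{\left(1 \right)}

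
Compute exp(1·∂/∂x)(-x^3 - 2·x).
- x^{3} - 3 x^{2} - 5 x - 3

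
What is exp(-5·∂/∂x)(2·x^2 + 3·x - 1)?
2 x^{2} - 17 x + 34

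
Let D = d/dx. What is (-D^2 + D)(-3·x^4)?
12 x^{2} \left(3 - x\right)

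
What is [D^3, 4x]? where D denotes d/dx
12D^{2}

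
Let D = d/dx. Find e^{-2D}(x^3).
x^{3} - 6 x^{2} + 12 x - 8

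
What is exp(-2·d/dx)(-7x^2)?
- 7 x^{2} + 28 x - 28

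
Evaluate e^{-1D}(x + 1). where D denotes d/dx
x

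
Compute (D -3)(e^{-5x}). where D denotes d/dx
- 8 e^{- 5 x}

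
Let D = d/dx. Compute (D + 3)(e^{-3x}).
0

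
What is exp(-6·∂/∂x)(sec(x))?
\sec{\left(x - 6 \right)}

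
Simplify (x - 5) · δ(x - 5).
0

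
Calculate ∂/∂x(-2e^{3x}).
- 6 e^{3 x}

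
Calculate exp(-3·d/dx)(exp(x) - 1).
e^{x - 3} - 1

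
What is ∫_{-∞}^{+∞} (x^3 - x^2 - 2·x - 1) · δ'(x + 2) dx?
-14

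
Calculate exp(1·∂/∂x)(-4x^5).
- 4 x^{5} - 20 x^{4} - 40 x^{3} - 40 x^{2} - 20 x - 4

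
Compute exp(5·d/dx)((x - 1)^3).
x^{3} + 12 x^{2} + 48 x + 64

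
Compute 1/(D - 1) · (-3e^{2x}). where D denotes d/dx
- 3 e^{2 x}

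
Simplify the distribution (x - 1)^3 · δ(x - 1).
0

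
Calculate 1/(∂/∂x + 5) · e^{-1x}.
\frac{e^{- x}}{4}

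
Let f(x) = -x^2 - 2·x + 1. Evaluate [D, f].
- 2 x - 2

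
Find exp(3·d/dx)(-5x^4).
- 5 x^{4} - 60 x^{3} - 270 x^{2} - 540 x - 405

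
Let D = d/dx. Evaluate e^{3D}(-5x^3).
- 5 x^{3} - 45 x^{2} - 135 x - 135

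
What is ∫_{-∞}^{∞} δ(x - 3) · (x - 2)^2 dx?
1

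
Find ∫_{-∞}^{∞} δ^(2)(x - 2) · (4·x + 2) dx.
0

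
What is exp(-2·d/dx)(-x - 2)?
- x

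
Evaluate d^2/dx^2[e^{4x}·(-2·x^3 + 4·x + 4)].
\left(- 32 x^{3} - 48 x^{2} + 52 x + 96\right) e^{4 x}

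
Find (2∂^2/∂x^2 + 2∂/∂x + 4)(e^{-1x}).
4 e^{- x}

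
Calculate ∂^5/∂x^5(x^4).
0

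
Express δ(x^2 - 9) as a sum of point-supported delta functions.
\frac{\delta(x - 3) + \delta(x + 3)}{6}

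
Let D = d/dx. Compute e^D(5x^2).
5 x^{2} + 10 x + 5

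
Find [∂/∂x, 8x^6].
48 x^{5}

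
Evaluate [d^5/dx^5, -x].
-5\frac{d^{4}}{dx^{4}}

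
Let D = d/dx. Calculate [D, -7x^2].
- 14 x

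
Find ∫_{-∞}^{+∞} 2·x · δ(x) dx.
0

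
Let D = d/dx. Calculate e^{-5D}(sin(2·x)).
\sin{\left(2 x - 10 \right)}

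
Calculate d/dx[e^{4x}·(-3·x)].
\left(- 12 x - 3\right) e^{4 x}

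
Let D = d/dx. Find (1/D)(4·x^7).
\frac{x^{8}}{2}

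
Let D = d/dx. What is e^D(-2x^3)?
- 2 x^{3} - 6 x^{2} - 6 x - 2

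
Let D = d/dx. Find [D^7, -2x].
-14D^{6}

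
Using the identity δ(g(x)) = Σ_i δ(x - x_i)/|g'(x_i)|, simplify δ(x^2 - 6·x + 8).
\frac{\delta(x - 4) + \delta(x - 2)}{2}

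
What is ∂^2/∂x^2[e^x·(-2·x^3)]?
- 2 x \left(x^{2} + 6 x + 6\right) e^{x}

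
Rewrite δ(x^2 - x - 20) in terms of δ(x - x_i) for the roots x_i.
\frac{\delta(x - 5) + \delta(x + 4)}{9}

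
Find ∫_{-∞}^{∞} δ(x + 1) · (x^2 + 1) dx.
2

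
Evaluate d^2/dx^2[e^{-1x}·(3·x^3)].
3 x \left(x^{2} - 6 x + 6\right) e^{- x}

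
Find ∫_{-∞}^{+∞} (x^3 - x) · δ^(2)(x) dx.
0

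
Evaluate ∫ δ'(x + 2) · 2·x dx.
-2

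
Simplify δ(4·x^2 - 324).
\frac{\delta(x - 9) + \delta(x + 9)}{72}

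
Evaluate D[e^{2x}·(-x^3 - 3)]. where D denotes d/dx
\left(- 2 x^{3} - 3 x^{2} - 6\right) e^{2 x}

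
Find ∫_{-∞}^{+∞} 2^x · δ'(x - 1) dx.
- \log{\left(4 \right)}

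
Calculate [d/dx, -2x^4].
- 8 x^{3}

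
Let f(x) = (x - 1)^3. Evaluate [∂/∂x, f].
3 \left(x - 1\right)^{2}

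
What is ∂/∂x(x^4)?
4 x^{3}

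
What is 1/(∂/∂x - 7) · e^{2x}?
- \frac{e^{2 x}}{5}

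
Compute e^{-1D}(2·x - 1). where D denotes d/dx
2 x - 3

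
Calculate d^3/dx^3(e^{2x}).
8 e^{2 x}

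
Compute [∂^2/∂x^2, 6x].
12\frac{d}{dx}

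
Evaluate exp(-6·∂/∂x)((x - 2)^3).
x^{3} - 24 x^{2} + 192 x - 512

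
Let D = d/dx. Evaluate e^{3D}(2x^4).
2 x^{4} + 24 x^{3} + 108 x^{2} + 216 x + 162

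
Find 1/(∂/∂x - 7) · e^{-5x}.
- \frac{e^{- 5 x}}{12}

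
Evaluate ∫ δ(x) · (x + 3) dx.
3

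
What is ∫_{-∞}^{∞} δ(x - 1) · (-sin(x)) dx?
- \sin{\left(1 \right)}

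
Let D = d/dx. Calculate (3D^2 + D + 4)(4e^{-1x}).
24 e^{- x}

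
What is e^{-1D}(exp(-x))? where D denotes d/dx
e^{1 - x}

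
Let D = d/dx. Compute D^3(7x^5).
420 x^{2}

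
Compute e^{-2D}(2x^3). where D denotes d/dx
2 x^{3} - 12 x^{2} + 24 x - 16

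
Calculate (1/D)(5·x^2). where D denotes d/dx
\frac{5 x^{3}}{3}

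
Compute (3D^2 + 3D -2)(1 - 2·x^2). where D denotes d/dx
4 x^{2} - 12 x - 14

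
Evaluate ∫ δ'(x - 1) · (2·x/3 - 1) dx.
- \frac{2}{3}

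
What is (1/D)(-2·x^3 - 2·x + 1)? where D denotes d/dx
- \frac{x^{4}}{2} - x^{2} + x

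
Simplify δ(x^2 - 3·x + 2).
\frac{\delta(x - 1) + \delta(x - 2)}{1}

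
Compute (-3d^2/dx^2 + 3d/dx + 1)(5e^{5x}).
- 295 e^{5 x}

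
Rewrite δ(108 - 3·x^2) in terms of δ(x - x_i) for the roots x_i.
\frac{\delta(x - 6) + \delta(x + 6)}{36}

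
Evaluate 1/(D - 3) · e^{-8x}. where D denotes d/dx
- \frac{e^{- 8 x}}{11}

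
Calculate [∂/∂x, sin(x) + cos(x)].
- \sin{\left(x \right)} + \cos{\left(x \right)}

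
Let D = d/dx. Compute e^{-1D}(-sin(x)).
- \sin{\left(x - 1 \right)}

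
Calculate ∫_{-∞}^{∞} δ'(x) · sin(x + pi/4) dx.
- \frac{\sqrt{2}}{2}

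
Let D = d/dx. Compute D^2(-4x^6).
- 120 x^{4}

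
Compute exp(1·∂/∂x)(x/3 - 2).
\frac{x}{3} - \frac{5}{3}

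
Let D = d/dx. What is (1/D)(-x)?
- \frac{x^{2}}{2}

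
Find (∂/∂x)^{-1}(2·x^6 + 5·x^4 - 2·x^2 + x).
\frac{2 x^{7}}{7} + x^{5} - \frac{2 x^{3}}{3} + \frac{x^{2}}{2}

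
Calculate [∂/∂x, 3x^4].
12 x^{3}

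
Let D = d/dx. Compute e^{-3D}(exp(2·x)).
e^{2 x - 6}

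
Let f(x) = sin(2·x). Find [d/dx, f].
2 \cos{\left(2 x \right)}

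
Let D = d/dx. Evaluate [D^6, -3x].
-18D^{5}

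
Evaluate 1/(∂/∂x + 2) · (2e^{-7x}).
- \frac{2 e^{- 7 x}}{5}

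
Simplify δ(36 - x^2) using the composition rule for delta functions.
\frac{\delta(x - 6) + \delta(x + 6)}{12}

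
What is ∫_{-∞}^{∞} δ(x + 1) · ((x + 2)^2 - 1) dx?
0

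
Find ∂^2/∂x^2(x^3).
6 x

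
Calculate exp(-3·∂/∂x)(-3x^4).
- 3 x^{4} + 36 x^{3} - 162 x^{2} + 324 x - 243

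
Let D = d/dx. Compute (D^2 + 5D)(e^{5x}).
50 e^{5 x}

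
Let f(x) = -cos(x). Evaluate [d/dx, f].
\sin{\left(x \right)}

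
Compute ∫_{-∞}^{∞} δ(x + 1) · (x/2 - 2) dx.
- \frac{5}{2}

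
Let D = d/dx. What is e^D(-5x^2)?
- 5 x^{2} - 10 x - 5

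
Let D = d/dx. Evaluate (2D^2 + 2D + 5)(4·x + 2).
20 x + 18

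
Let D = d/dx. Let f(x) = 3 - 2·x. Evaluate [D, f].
-2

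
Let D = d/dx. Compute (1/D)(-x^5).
- \frac{x^{6}}{6}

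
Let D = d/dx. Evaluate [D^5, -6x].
-30D^{4}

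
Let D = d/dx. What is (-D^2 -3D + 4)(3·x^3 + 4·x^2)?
12 x^{3} - 11 x^{2} - 42 x - 8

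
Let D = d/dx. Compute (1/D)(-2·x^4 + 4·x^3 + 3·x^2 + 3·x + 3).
- \frac{2 x^{5}}{5} + x^{4} + x^{3} + \frac{3 x^{2}}{2} + 3 x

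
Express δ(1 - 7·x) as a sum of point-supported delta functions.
\frac{\delta(x - 1/7)}{7}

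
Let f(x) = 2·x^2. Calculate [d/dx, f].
4 x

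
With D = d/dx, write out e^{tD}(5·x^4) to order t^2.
5 x^{2} \left(6 t^{2} + 4 t x + x^{2}\right)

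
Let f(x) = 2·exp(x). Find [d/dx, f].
2 e^{x}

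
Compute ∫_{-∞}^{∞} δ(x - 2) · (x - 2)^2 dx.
0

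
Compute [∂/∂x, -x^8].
- 8 x^{7}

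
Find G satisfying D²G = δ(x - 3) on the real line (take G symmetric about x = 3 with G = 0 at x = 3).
\frac{|x - 3|}{2}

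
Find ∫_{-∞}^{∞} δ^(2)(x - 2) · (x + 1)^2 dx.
2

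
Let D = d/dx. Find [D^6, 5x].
30D^{5}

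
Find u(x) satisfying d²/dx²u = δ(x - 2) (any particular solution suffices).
\frac{|x - 2|}{2}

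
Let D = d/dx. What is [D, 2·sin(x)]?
2 \cos{\left(x \right)}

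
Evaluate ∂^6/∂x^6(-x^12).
- 665280 x^{6}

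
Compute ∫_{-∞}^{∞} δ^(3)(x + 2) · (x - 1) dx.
0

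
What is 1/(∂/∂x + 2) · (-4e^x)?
- \frac{4 e^{x}}{3}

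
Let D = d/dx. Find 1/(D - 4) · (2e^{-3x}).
- \frac{2 e^{- 3 x}}{7}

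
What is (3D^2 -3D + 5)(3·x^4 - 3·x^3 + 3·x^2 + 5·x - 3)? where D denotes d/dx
15 x^{4} - 51 x^{3} + 150 x^{2} - 47 x - 12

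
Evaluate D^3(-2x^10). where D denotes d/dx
- 1440 x^{7}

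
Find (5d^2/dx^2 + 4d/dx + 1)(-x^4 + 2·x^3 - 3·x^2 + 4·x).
- x^{4} - 14 x^{3} - 39 x^{2} + 40 x - 14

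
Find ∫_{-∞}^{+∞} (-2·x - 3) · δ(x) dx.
-3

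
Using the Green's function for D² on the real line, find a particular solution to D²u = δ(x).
\frac{|x|}{2}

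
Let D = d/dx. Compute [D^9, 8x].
72D^{8}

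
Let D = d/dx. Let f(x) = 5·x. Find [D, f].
5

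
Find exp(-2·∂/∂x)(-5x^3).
- 5 x^{3} + 30 x^{2} - 60 x + 40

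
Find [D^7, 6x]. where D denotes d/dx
42D^{6}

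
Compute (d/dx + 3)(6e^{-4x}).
- 6 e^{- 4 x}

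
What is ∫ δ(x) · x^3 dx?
0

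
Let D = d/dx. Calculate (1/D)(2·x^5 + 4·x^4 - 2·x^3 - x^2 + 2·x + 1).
\frac{x^{6}}{3} + \frac{4 x^{5}}{5} - \frac{x^{4}}{2} - \frac{x^{3}}{3} + x^{2} + x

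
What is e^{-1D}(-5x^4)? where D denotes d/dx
- 5 x^{4} + 20 x^{3} - 30 x^{2} + 20 x - 5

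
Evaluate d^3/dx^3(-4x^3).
-24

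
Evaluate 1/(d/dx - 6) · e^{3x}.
- \frac{e^{3 x}}{3}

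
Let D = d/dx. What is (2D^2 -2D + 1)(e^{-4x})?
41 e^{- 4 x}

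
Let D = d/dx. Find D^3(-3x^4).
- 72 x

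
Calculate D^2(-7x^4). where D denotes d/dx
- 84 x^{2}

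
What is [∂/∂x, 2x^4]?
8 x^{3}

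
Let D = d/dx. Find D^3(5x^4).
120 x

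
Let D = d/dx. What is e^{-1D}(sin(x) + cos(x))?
\sqrt{2} \cos{\left(- x + \frac{\pi}{4} + 1 \right)}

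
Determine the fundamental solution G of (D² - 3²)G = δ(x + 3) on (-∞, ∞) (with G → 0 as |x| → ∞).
-\frac{e^{-3|x + 3|}}{6}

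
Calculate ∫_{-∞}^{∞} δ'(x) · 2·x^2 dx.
0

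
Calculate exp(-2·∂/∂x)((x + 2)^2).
x^{2}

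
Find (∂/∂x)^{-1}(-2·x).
- x^{2}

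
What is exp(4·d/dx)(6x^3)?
6 x^{3} + 72 x^{2} + 288 x + 384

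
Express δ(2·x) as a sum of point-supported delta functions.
\frac{\delta(x)}{2}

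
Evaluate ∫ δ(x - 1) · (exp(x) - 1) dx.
-1 + e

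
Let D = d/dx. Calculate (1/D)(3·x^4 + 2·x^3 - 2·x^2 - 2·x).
\frac{3 x^{5}}{5} + \frac{x^{4}}{2} - \frac{2 x^{3}}{3} - x^{2}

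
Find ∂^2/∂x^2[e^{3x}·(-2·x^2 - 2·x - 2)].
\left(- 18 x^{2} - 42 x - 34\right) e^{3 x}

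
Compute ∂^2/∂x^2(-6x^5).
- 120 x^{3}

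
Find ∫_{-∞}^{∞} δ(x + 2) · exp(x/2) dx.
e^{-1}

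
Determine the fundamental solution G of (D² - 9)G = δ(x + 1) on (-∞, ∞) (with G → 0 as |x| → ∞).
-\frac{e^{-3|x + 1|}}{6}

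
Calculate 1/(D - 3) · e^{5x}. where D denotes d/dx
\frac{e^{5 x}}{2}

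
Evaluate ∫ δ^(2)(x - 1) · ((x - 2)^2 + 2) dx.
2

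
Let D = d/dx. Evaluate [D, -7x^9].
- 63 x^{8}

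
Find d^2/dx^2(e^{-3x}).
9 e^{- 3 x}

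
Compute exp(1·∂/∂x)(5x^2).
5 x^{2} + 10 x + 5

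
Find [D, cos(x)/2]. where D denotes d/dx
- \frac{\sin{\left(x \right)}}{2}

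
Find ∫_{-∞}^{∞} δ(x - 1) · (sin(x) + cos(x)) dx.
\cos{\left(1 \right)} + \sin{\left(1 \right)}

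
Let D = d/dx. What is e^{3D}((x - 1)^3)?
x^{3} + 6 x^{2} + 12 x + 8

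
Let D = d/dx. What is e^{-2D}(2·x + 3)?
2 x - 1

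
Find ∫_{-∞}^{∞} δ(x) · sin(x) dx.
0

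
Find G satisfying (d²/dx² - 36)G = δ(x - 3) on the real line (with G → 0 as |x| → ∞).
-\frac{e^{-6|x - 3|}}{12}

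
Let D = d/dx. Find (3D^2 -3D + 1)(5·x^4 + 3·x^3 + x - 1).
5 x^{4} - 57 x^{3} + 153 x^{2} + 55 x - 4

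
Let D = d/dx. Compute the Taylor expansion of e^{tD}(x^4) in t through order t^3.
x \left(4 t^{3} + 6 t^{2} x + 4 t x^{2} + x^{3}\right)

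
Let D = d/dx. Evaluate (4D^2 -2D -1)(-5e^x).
- 5 e^{x}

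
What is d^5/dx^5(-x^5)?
-120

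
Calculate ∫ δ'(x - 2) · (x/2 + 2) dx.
- \frac{1}{2}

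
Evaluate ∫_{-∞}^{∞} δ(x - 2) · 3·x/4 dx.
\frac{3}{2}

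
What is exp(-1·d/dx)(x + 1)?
x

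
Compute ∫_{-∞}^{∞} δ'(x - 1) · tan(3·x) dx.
- \frac{3}{\cos^{2}{\left(3 \right)}}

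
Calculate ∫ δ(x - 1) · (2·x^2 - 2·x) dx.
0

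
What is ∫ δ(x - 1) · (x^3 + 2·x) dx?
3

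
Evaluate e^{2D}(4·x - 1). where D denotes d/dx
4 x + 7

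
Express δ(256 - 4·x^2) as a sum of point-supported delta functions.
\frac{\delta(x - 8) + \delta(x + 8)}{64}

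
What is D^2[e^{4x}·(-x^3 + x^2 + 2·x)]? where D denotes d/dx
\left(- 16 x^{3} - 8 x^{2} + 42 x + 18\right) e^{4 x}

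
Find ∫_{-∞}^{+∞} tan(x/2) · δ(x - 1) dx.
\tan{\left(\frac{1}{2} \right)}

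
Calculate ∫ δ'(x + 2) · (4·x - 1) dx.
-4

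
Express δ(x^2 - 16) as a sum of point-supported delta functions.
\frac{\delta(x - 4) + \delta(x + 4)}{8}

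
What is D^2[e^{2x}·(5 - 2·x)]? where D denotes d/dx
\left(12 - 8 x\right) e^{2 x}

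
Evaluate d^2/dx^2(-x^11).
- 110 x^{9}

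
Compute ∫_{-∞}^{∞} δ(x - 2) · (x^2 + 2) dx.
6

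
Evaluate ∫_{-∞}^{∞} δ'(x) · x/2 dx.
- \frac{1}{2}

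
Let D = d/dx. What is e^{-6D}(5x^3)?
5 x^{3} - 90 x^{2} + 540 x - 1080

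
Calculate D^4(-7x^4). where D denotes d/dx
-168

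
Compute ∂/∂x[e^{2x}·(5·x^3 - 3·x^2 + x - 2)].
\left(10 x^{3} + 9 x^{2} - 4 x - 3\right) e^{2 x}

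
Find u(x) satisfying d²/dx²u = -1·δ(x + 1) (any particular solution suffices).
-\frac{|x + 1|}{2}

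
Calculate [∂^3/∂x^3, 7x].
21\frac{d^{2}}{dx^{2}}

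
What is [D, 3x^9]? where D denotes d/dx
27 x^{8}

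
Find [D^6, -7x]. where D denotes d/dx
-42D^{5}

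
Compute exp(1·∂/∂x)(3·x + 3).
3 x + 6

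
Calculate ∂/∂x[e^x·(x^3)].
x^{2} \left(x + 3\right) e^{x}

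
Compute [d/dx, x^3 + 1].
3 x^{2}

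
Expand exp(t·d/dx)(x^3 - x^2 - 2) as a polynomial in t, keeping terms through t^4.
t^{3} + t^{2} \left(3 x - 1\right) + t x \left(3 x - 2\right) + x^{3} - x^{2} - 2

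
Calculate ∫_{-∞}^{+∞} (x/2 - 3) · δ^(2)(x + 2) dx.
0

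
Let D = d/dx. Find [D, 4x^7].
28 x^{6}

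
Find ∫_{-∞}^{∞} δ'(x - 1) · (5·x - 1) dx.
-5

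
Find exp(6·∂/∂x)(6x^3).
6 x^{3} + 108 x^{2} + 648 x + 1296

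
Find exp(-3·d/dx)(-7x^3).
- 7 x^{3} + 63 x^{2} - 189 x + 189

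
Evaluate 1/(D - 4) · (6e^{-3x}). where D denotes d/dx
- \frac{6 e^{- 3 x}}{7}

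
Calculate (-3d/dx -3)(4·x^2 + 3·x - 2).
- 12 x^{2} - 33 x - 3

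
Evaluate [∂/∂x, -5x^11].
- 55 x^{10}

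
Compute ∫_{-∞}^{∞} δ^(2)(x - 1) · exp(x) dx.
e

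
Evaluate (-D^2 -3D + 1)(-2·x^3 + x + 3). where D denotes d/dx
x \left(- 2 x^{2} + 18 x + 13\right)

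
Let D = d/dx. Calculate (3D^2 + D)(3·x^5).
15 x^{3} \left(x + 12\right)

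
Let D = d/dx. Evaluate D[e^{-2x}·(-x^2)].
2 x \left(x - 1\right) e^{- 2 x}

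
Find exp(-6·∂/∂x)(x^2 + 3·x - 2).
x^{2} - 9 x + 16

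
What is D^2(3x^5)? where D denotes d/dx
60 x^{3}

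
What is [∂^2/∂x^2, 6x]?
12\frac{d}{dx}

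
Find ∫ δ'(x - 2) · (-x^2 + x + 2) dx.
3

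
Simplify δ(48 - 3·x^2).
\frac{\delta(x - 4) + \delta(x + 4)}{24}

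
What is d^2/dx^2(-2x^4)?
- 24 x^{2}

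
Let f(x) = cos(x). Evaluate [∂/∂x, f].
- \sin{\left(x \right)}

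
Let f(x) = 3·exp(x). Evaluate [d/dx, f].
3 e^{x}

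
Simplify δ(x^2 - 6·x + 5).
\frac{\delta(x - 1) + \delta(x - 5)}{4}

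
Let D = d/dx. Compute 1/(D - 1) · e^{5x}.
\frac{e^{5 x}}{4}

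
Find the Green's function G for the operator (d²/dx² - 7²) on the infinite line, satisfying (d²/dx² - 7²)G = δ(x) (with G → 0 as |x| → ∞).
-\frac{e^{-7|x|}}{14}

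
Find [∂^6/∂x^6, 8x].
48\frac{d^{5}}{dx^{5}}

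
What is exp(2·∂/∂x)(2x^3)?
2 x^{3} + 12 x^{2} + 24 x + 16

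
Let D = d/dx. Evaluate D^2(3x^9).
216 x^{7}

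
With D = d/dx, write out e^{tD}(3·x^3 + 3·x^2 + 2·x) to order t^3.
3 t^{3} + t^{2} \left(9 x + 3\right) + t \left(9 x^{2} + 6 x + 2\right) + 3 x^{3} + 3 x^{2} + 2 x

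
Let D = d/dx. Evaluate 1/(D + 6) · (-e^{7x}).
- \frac{e^{7 x}}{13}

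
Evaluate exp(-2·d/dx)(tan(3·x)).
\tan{\left(3 x - 6 \right)}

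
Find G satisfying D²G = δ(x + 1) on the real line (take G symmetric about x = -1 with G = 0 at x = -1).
\frac{|x + 1|}{2}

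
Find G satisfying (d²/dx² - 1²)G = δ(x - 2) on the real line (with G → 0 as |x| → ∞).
-\frac{e^{-|x - 2|}}{2}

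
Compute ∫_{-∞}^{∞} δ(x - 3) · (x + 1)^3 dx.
64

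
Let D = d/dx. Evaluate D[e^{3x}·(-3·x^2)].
3 x \left(- 3 x - 2\right) e^{3 x}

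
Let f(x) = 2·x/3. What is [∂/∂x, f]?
\frac{2}{3}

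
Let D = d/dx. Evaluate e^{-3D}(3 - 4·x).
15 - 4 x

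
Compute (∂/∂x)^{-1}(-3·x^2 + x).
- x^{3} + \frac{x^{2}}{2}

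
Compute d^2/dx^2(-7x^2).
-14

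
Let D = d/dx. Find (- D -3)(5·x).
- 15 x - 5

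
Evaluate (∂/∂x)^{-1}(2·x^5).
\frac{x^{6}}{3}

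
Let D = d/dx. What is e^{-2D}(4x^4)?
4 x^{4} - 32 x^{3} + 96 x^{2} - 128 x + 64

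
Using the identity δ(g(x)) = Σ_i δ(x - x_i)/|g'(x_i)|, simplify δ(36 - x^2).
\frac{\delta(x - 6) + \delta(x + 6)}{12}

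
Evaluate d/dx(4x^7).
28 x^{6}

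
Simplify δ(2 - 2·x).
\frac{\delta(x - 1)}{2}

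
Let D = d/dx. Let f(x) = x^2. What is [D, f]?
2 x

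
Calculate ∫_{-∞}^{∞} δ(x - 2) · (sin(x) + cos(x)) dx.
\cos{\left(2 \right)} + \sin{\left(2 \right)}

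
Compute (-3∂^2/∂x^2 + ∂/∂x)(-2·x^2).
12 - 4 x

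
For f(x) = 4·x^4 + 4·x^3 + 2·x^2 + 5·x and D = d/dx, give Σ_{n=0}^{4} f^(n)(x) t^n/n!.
4 t^{4} + t^{3} \left(16 x + 4\right) + t^{2} \left(24 x^{2} + 12 x + 2\right) + t \left(16 x^{3} + 12 x^{2} + 4 x + 5\right) + 4 x^{4} + 4 x^{3} + 2 x^{2} + 5 x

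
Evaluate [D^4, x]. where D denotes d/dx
4D^{3}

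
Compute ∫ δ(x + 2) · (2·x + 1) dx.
-3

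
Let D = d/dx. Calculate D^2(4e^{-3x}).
36 e^{- 3 x}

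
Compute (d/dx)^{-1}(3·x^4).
\frac{3 x^{5}}{5}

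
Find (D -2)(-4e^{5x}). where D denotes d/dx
- 12 e^{5 x}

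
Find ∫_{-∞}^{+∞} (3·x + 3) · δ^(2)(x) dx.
0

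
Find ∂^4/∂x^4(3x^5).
360 x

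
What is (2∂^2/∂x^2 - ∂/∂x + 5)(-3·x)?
3 - 15 x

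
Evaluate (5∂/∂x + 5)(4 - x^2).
- 5 x^{2} - 10 x + 20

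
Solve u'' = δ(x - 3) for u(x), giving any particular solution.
\frac{|x - 3|}{2}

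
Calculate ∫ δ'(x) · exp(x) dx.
-1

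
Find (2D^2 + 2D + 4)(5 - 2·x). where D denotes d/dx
16 - 8 x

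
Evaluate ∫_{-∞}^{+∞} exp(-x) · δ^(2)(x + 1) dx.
e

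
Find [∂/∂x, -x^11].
- 11 x^{10}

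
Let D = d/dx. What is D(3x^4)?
12 x^{3}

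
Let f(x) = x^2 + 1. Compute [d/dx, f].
2 x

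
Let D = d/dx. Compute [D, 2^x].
2^{x} \log{\left(2 \right)}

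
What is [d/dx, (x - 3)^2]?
2 x - 6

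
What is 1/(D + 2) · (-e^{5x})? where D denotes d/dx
- \frac{e^{5 x}}{7}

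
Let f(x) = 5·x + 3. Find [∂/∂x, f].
5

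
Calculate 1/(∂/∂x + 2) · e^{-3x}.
- e^{- 3 x}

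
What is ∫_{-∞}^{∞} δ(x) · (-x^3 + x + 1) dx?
1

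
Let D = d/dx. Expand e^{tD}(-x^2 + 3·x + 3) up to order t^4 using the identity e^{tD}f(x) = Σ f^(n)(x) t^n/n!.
- t^{2} - t \left(2 x - 3\right) - x^{2} + 3 x + 3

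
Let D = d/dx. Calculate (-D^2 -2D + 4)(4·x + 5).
16 x + 12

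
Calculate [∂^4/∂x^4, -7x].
-28\frac{d^{3}}{dx^{3}}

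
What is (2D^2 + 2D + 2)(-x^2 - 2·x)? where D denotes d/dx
- 2 x^{2} - 8 x - 8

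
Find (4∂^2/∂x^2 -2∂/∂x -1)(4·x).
- 4 x - 8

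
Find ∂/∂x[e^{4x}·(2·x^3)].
x^{2} \left(8 x + 6\right) e^{4 x}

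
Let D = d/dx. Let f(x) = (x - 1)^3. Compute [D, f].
3 \left(x - 1\right)^{2}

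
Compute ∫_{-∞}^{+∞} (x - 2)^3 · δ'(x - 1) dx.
-3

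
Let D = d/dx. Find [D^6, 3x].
18D^{5}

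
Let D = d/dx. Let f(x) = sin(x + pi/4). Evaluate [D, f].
\cos{\left(x + \frac{\pi}{4} \right)}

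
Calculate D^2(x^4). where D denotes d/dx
12 x^{2}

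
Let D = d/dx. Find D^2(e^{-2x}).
4 e^{- 2 x}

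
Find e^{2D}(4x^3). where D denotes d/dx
4 x^{3} + 24 x^{2} + 48 x + 32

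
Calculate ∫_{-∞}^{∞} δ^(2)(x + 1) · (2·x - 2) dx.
0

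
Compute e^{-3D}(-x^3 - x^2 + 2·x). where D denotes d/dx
- x^{3} + 8 x^{2} - 19 x + 12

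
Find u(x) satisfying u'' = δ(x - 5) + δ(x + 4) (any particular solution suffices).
\frac{|x - 5|}{2} + \frac{|x + 4|}{2}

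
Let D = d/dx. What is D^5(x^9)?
15120 x^{4}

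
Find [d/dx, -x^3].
- 3 x^{2}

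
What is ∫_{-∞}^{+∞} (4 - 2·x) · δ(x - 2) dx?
0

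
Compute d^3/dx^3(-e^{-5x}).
125 e^{- 5 x}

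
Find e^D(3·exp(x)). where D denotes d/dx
3 e^{x + 1}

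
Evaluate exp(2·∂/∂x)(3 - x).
1 - x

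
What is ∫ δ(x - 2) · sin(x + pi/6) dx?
\sin{\left(\frac{\pi}{6} + 2 \right)}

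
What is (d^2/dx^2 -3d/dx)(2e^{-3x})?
36 e^{- 3 x}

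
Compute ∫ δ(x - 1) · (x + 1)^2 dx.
4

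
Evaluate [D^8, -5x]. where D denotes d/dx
-40D^{7}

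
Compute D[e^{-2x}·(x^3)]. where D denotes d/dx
x^{2} \left(3 - 2 x\right) e^{- 2 x}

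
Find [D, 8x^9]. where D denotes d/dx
72 x^{8}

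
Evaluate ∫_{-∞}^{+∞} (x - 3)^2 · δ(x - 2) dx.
1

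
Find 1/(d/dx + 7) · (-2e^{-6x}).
- 2 e^{- 6 x}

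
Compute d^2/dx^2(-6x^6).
- 180 x^{4}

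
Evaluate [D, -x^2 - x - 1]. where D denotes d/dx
- 2 x - 1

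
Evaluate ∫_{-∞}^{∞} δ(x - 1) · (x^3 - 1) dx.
0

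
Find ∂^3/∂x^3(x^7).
210 x^{4}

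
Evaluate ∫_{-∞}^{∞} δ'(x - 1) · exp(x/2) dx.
- \frac{e^{\frac{1}{2}}}{2}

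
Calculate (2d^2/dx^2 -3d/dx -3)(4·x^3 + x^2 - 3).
- 12 x^{3} - 39 x^{2} + 42 x + 13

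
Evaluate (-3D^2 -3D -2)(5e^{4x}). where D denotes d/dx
- 310 e^{4 x}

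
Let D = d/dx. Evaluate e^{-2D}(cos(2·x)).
\cos{\left(2 x - 4 \right)}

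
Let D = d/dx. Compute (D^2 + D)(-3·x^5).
15 x^{3} \left(- x - 4\right)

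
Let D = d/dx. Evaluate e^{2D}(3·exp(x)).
3 e^{x + 2}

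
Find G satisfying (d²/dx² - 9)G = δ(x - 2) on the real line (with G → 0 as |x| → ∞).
-\frac{e^{-3|x - 2|}}{6}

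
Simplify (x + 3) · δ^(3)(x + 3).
-3\delta^{(2)}(x + 3)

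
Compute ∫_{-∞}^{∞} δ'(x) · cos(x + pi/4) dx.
\frac{\sqrt{2}}{2}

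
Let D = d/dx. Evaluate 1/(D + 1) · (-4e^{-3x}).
2 e^{- 3 x}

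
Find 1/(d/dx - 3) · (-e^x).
\frac{e^{x}}{2}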